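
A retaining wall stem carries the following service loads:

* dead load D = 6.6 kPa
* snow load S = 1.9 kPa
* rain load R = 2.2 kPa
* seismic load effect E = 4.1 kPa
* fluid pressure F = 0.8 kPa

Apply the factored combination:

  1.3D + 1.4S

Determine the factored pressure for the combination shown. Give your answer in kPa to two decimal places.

11.24 kPa

1.3(6.6) + 1.4(1.9) = 8.58 + 2.66 = 11.24
p_u = 11.24 kPa.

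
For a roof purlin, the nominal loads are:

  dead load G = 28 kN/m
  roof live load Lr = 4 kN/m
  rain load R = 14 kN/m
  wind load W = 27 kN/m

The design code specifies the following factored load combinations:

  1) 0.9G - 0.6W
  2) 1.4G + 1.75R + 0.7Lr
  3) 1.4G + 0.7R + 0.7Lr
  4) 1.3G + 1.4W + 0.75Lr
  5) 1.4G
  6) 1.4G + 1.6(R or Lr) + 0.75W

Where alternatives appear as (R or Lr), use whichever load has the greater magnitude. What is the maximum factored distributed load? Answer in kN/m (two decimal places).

81.85 kN/m

(R or Lr) → R = 14 kN/m.
1) 0.9(28) - 0.6(27) = 25.20 - 16.20 = 9.00
2) 1.4(28) + 1.75(14) + 0.7(4) = 39.20 + 24.50 + 2.80 = 66.50
3) 1.4(28) + 0.7(14) + 0.7(4) = 39.20 + 9.80 + 2.80 = 51.80
4) 1.3(28) + 1.4(27) + 0.75(4) = 36.40 + 37.80 + 3.00 = 77.20
5) 1.4(28) = 39.20
6) 1.4(28) + 1.6(14) + 0.75(27) = 39.20 + 22.40 + 20.25 = 81.85
The controlling combination is 6, giving 81.85 kN/m.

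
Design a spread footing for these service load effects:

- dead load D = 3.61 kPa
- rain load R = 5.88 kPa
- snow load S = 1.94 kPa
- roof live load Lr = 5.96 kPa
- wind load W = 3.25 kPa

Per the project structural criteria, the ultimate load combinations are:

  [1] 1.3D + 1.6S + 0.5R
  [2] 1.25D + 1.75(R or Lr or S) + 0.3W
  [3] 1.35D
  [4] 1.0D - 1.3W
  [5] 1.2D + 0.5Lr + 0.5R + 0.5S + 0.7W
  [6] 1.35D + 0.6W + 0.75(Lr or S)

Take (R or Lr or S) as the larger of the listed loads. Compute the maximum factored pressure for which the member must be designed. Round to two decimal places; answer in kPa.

15.92 kPa

(R or Lr or S) → Lr = 5.96 kPa; (Lr or S) → Lr = 5.96 kPa.
[1] 1.3(3.61) + 1.6(1.94) + 0.5(5.88) = 10.74
[2] 1.25(3.61) + 1.75(5.96) + 0.3(3.25) = 15.92
[3] 1.35(3.61) = 4.87
[4] 1.0(3.61) - 1.3(3.25) = -0.62
[5] 1.2(3.61) + 0.5(5.96) + 0.5(5.88) + 0.5(1.94) + 0.7(3.25) = 13.50
[6] 1.35(3.61) + 0.6(3.25) + 0.75(5.96) = 11.29
Maximum is from combination 2.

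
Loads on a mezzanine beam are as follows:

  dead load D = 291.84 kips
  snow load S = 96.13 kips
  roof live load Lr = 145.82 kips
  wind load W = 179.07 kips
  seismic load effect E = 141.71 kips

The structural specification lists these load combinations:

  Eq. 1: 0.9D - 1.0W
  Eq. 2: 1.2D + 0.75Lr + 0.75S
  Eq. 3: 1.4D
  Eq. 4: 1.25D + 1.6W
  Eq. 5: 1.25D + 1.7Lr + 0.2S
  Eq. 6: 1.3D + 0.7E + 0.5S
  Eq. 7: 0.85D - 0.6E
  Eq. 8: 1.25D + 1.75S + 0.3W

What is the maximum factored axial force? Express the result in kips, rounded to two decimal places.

Eq. 1: 0.9(291.84) - 1.0(179.07) = 262.66 - 179.07 = 83.59
Eq. 2: 1.2(291.84) + 0.75(145.82) + 0.75(96.13) = 531.67
Eq. 3: 1.4(291.84) = 408.58
Eq. 4: 1.25(291.84) + 1.6(179.07) = 364.80 + 286.51 = 651.31
Eq. 5: 1.25(291.84) + 1.7(145.82) + 0.2(96.13) = 364.80 + 247.89 + 19.23 = 631.92
Eq. 6: 1.3(291.84) + 0.7(141.71) + 0.5(96.13) = 526.65
Eq. 7: 0.85(291.84) - 0.6(141.71) = 163.04
Eq. 8: 1.25(291.84) + 1.75(96.13) + 0.3(179.07) = 364.80 + 168.23 + 53.72 = 586.75
Maximum is from combination 4.

651.31 kips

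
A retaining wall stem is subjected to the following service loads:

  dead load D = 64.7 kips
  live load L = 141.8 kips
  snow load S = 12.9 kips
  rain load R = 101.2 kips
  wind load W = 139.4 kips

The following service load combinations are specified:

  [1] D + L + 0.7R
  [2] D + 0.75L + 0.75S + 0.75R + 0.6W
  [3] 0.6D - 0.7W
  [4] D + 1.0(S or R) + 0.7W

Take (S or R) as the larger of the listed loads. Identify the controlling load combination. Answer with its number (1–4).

(S or R) → R = 101.2 kips.
[1] 1.0(64.7) + 1.0(141.8) + 0.7(101.2) = 64.7 + 141.8 + 70.8 = 277.3
[2] 1.0(64.7) + 0.75(141.8) + 0.75(12.9) + 0.75(101.2) + 0.6(139.4) = 64.7 + 106.4 + 9.7 + 75.9 + 83.6 = 340.3
[3] 0.6(64.7) - 0.7(139.4) = 38.8 - 97.6 = -58.8
[4] 1.0(64.7) + 1.0(101.2) + 0.7(139.4) = 64.7 + 101.2 + 97.6 = 263.5
The largest value is 340.3 kips from combination 2.

Combination 2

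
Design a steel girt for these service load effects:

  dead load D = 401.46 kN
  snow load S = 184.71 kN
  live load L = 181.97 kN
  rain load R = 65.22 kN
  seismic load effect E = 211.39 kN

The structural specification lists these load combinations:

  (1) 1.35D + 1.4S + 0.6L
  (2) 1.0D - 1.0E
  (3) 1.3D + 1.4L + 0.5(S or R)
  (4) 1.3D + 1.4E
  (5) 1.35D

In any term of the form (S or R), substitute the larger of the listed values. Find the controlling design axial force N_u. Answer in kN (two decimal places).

909.75 kN

(S or R) → S = 184.71 kN.
(1) 1.35(401.46) + 1.4(184.71) + 0.6(181.97) = 909.75
(2) 1.0(401.46) - 1.0(211.39) = 401.46 - 211.39 = 190.07
(3) 1.3(401.46) + 1.4(181.97) + 0.5(184.71) = 869.01
(4) 1.3(401.46) + 1.4(211.39) = 817.84
(5) 1.35(401.46) = 541.97
Maximum is from combination 1.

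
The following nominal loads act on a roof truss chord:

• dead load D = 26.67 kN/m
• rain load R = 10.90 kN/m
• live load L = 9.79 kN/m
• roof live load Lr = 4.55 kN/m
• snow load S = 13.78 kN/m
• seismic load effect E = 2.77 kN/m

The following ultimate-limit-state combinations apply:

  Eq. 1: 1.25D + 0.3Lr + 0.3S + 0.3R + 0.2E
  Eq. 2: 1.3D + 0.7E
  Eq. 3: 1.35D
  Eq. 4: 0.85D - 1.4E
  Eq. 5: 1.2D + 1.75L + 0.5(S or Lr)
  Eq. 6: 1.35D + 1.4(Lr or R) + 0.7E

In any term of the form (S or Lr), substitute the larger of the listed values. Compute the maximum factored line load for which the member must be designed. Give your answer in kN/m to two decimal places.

(S or Lr) → S = 13.78 kN/m; (Lr or R) → R = 10.90 kN/m.
Eq. 1: 1.25(26.67) + 0.3(4.55) + 0.3(13.78) + 0.3(10.90) + 0.2(2.77) = 42.66
Eq. 2: 1.3(26.67) + 0.7(2.77) = 36.61
Eq. 3: 1.35(26.67) = 36.00
Eq. 4: 0.85(26.67) - 1.4(2.77) = 18.79
Eq. 5: 1.2(26.67) + 1.75(9.79) + 0.5(13.78) = 56.03
Eq. 6: 1.35(26.67) + 1.4(10.90) + 0.7(2.77) = 53.20
Combination 5 governs: w_u = 56.03 kN/m.

56.03 kN/m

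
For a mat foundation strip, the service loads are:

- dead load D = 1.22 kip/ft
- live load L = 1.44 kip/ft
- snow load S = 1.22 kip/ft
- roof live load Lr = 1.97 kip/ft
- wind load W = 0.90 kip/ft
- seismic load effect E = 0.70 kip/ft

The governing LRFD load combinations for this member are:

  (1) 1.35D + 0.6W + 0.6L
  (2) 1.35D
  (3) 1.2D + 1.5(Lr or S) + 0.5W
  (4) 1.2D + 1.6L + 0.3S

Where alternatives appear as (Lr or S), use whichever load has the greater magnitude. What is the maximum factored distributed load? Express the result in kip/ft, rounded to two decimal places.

4.87 kip/ft

(Lr or S) → Lr = 1.97 kip/ft.
(1) 1.35(1.22) + 0.6(0.90) + 0.6(1.44) = 1.65 + 0.54 + 0.86 = 3.05
(2) 1.35(1.22) = 1.65
(3) 1.2(1.22) + 1.5(1.97) + 0.5(0.90) = 1.46 + 2.96 + 0.45 = 4.87
(4) 1.2(1.22) + 1.6(1.44) + 0.3(1.22) = 1.46 + 2.30 + 0.37 = 4.13
The controlling combination is 3, giving 4.87 kip/ft.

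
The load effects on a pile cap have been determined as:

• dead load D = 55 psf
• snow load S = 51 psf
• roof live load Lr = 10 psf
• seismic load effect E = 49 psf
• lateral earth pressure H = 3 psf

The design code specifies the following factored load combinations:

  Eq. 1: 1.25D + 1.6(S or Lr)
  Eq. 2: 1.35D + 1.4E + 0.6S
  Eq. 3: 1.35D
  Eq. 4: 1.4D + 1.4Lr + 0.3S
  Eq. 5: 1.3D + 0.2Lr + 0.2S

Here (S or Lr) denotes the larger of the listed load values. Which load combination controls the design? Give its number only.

Combination 2

(S or Lr) → S = 51 psf.
Eq. 1: 1.25(55) + 1.6(51) = 68.8 + 81.6 = 150.4
Eq. 2: 1.35(55) + 1.4(49) + 0.6(51) = 74.3 + 68.6 + 30.6 = 173.5
Eq. 3: 1.35(55) = 74.3
Eq. 4: 1.4(55) + 1.4(10) + 0.3(51) = 77.0 + 14.0 + 15.3 = 106.3
Eq. 5: 1.3(55) + 0.2(10) + 0.2(51) = 71.5 + 2.0 + 10.2 = 83.7
The largest value is 173.5 psf from combination 2.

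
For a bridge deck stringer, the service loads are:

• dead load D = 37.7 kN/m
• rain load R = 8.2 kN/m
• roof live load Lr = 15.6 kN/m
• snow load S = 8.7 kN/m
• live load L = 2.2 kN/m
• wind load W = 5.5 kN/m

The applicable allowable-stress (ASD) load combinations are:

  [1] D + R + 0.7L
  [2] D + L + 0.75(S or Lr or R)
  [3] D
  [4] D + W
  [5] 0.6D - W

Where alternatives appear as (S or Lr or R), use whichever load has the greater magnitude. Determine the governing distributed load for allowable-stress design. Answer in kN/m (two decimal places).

51.60 kN/m

(S or Lr or R) → Lr = 15.6 kN/m.
[1] 1.0(37.7) + 1.0(8.2) + 0.7(2.2) = 37.70 + 8.20 + 1.54 = 47.44
[2] 1.0(37.7) + 1.0(2.2) + 0.75(15.6) = 37.70 + 2.20 + 11.70 = 51.60
[3] 1.0(37.7) = 37.70
[4] 1.0(37.7) + 1.0(5.5) = 37.70 + 5.50 = 43.20
[5] 0.6(37.7) - 1.0(5.5) = 22.62 - 5.50 = 17.12
Combination 2 governs: w = 51.60 kN/m.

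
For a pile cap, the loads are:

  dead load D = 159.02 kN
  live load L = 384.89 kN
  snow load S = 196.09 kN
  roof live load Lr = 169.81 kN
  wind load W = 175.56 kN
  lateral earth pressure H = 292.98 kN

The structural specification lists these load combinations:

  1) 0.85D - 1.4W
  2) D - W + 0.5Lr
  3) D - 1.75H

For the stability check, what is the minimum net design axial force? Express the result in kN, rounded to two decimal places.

1) 0.85(159.02) - 1.4(175.56) = -110.62
2) 1.0(159.02) - 1.0(175.56) + 0.5(169.81) = 68.37
3) 1.0(159.02) - 1.75(292.98) = -353.70
Combination 3 gives the minimum: -353.70 kN.

-353.70 kN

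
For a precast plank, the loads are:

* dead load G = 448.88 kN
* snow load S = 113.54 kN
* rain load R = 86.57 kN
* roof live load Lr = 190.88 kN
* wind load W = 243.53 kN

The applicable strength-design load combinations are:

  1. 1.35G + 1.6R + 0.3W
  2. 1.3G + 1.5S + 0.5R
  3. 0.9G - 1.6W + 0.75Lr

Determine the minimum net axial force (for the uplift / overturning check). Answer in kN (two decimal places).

157.50 kN

1. 1.35(448.88) + 1.6(86.57) + 0.3(243.53) = 605.99 + 138.51 + 73.06 = 817.56
2. 1.3(448.88) + 1.5(113.54) + 0.5(86.57) = 583.54 + 170.31 + 43.29 = 797.14
3. 0.9(448.88) - 1.6(243.53) + 0.75(190.88) = 403.99 - 389.65 + 143.16 = 157.50
Combination 3 gives the minimum: 157.50 kN.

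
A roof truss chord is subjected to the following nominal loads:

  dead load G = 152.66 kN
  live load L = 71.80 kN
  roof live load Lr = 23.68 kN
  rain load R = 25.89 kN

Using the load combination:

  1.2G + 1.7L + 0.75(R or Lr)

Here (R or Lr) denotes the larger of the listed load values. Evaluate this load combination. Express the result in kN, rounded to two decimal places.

(R or Lr) → R = 25.89 kN.
1.2(152.66) + 1.7(71.80) + 0.75(25.89) = 183.19 + 122.06 + 19.42 = 324.67
P_u = 324.67 kN.

324.67 kN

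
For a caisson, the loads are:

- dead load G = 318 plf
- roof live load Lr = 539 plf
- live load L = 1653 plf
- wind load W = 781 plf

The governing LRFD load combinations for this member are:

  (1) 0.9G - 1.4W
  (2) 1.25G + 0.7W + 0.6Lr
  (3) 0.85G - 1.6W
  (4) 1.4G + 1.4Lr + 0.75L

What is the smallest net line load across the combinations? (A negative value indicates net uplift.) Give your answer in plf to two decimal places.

(1) 0.9(318) - 1.4(781) = 286.20 - 1093.40 = -807.20
(2) 1.25(318) + 0.7(781) + 0.6(539) = 397.50 + 546.70 + 323.40 = 1267.60
(3) 0.85(318) - 1.6(781) = 270.30 - 1249.60 = -979.30
(4) 1.4(318) + 1.4(539) + 0.75(1653) = 445.20 + 754.60 + 1239.75 = 2439.55
Combination 3 gives the minimum: -979.30 plf.

-979.30 plf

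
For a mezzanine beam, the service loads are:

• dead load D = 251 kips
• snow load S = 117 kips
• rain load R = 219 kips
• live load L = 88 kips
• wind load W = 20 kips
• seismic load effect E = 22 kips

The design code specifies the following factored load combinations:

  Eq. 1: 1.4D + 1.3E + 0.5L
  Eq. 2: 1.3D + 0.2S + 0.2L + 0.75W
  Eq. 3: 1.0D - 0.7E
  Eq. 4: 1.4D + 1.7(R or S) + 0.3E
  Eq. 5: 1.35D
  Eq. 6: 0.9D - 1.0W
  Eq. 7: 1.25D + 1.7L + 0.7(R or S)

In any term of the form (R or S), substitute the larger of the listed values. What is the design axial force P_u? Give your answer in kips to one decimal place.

730.3 kips

(R or S) → R = 219 kips.
Eq. 1: 1.4(251) + 1.3(22) + 0.5(88) = 351.4 + 28.6 + 44.0 = 424.0
Eq. 2: 1.3(251) + 0.2(117) + 0.2(88) + 0.75(20) = 326.3 + 23.4 + 17.6 + 15.0 = 382.3
Eq. 3: 1.0(251) - 0.7(22) = 251.0 - 15.4 = 235.6
Eq. 4: 1.4(251) + 1.7(219) + 0.3(22) = 351.4 + 372.3 + 6.6 = 730.3
Eq. 5: 1.35(251) = 338.9
Eq. 6: 0.9(251) - 1.0(20) = 225.9 - 20.0 = 205.9
Eq. 7: 1.25(251) + 1.7(88) + 0.7(219) = 313.8 + 149.6 + 153.3 = 616.7
Combination 4 governs: P_u = 730.3 kips.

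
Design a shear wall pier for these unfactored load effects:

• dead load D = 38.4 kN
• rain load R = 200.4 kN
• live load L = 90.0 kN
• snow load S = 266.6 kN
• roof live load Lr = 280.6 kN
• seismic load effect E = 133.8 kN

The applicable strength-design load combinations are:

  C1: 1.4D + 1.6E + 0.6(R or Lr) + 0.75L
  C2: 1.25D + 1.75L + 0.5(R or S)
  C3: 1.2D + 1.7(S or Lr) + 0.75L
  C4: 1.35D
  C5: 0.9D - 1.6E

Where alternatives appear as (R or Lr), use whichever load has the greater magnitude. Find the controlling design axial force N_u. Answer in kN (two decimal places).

590.60 kN

(R or Lr) → Lr = 280.6 kN; (R or S) → S = 266.6 kN; (S or Lr) → Lr = 280.6 kN.
C1: 1.4(38.4) + 1.6(133.8) + 0.6(280.6) + 0.75(90.0) = 53.76 + 214.08 + 168.36 + 67.50 = 503.70
C2: 1.25(38.4) + 1.75(90.0) + 0.5(266.6) = 48.00 + 157.50 + 133.30 = 338.80
C3: 1.2(38.4) + 1.7(280.6) + 0.75(90.0) = 46.08 + 477.02 + 67.50 = 590.60
C4: 1.35(38.4) = 51.84
C5: 0.9(38.4) - 1.6(133.8) = 34.56 - 214.08 = -179.52
Maximum is from combination 3.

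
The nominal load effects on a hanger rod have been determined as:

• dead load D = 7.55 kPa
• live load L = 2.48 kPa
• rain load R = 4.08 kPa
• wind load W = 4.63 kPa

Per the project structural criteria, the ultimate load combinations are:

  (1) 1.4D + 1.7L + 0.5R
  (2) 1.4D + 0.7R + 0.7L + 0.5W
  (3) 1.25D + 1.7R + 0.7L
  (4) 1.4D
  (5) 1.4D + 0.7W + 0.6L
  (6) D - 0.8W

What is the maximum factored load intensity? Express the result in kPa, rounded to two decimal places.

18.11 kPa

(1) 1.4(7.55) + 1.7(2.48) + 0.5(4.08) = 10.57 + 4.22 + 2.04 = 16.83
(2) 1.4(7.55) + 0.7(4.08) + 0.7(2.48) + 0.5(4.63) = 17.48
(3) 1.25(7.55) + 1.7(4.08) + 0.7(2.48) = 18.11
(4) 1.4(7.55) = 10.57
(5) 1.4(7.55) + 0.7(4.63) + 0.6(2.48) = 10.57 + 3.24 + 1.49 = 15.30
(6) 1.0(7.55) - 0.8(4.63) = 7.55 - 3.70 = 3.85
Maximum is from combination 3.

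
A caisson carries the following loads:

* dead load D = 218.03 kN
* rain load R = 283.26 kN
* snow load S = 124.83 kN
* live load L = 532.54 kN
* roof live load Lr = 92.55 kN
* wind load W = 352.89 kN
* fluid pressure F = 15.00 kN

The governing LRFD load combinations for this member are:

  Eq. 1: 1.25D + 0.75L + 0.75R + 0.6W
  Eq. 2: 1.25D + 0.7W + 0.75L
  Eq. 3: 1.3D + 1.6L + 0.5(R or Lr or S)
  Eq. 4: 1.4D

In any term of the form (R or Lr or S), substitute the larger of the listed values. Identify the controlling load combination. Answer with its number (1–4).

(R or Lr or S) → R = 283.26 kN.
Eq. 1: 1.25(218.03) + 0.75(532.54) + 0.75(283.26) + 0.6(352.89) = 1096.12
Eq. 2: 1.25(218.03) + 0.7(352.89) + 0.75(532.54) = 272.54 + 247.02 + 399.41 = 918.97
Eq. 3: 1.3(218.03) + 1.6(532.54) + 0.5(283.26) = 283.44 + 852.06 + 141.63 = 1277.13
Eq. 4: 1.4(218.03) = 305.24
The largest value is 1277.13 kN from combination 3.

Combination 3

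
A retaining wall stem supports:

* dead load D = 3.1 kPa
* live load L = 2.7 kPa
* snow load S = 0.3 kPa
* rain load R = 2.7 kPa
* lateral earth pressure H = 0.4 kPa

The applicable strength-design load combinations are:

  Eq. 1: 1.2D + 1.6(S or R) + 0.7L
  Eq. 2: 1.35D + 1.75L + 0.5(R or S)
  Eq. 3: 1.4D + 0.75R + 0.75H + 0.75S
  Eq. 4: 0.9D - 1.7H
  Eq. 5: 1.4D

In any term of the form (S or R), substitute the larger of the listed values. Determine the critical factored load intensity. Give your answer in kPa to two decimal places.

(S or R) → R = 2.7 kPa; (R or S) → R = 2.7 kPa.
Eq. 1: 1.2(3.1) + 1.6(2.7) + 0.7(2.7) = 3.72 + 4.32 + 1.89 = 9.93
Eq. 2: 1.35(3.1) + 1.75(2.7) + 0.5(2.7) = 10.26
Eq. 3: 1.4(3.1) + 0.75(2.7) + 0.75(0.4) + 0.75(0.3) = 6.89
Eq. 4: 0.9(3.1) - 1.7(0.4) = 2.79 - 0.68 = 2.11
Eq. 5: 1.4(3.1) = 4.34
Combination 2 governs: q_u = 10.26 kPa.

10.26 kPa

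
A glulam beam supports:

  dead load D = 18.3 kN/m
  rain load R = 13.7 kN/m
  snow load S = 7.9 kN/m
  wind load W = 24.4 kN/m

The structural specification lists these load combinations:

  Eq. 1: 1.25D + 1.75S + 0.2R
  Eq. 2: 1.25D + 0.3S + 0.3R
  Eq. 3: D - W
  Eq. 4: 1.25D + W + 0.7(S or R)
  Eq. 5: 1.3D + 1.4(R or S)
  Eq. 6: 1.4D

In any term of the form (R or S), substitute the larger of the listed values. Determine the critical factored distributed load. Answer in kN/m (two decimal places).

56.87 kN/m

(S or R) → R = 13.7 kN/m; (R or S) → R = 13.7 kN/m.
Eq. 1: 1.25(18.3) + 1.75(7.9) + 0.2(13.7) = 39.44
Eq. 2: 1.25(18.3) + 0.3(7.9) + 0.3(13.7) = 29.36
Eq. 3: 1.0(18.3) - 1.0(24.4) = -6.10
Eq. 4: 1.25(18.3) + 1.0(24.4) + 0.7(13.7) = 56.87
Eq. 5: 1.3(18.3) + 1.4(13.7) = 42.97
Eq. 6: 1.4(18.3) = 25.62
Combination 4 governs: w_u = 56.87 kN/m.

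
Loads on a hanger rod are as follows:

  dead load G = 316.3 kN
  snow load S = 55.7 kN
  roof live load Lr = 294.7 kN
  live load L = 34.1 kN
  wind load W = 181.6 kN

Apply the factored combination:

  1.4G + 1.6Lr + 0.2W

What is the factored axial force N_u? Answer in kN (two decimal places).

950.66 kN

1.4(316.3) + 1.6(294.7) + 0.2(181.6) = 442.82 + 471.52 + 36.32 = 950.66
N_u = 950.66 kN.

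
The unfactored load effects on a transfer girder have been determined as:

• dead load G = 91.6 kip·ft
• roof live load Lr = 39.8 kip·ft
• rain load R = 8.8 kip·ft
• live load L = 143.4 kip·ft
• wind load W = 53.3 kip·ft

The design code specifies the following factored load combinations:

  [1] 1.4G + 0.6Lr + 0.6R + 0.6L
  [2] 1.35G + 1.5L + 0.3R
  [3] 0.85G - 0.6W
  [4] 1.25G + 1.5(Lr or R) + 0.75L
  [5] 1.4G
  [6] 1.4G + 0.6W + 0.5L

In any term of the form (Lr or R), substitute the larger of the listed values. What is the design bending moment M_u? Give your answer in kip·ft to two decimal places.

(Lr or R) → Lr = 39.8 kip·ft.
[1] 1.4(91.6) + 0.6(39.8) + 0.6(8.8) + 0.6(143.4) = 243.44
[2] 1.35(91.6) + 1.5(143.4) + 0.3(8.8) = 341.40
[3] 0.85(91.6) - 0.6(53.3) = 45.88
[4] 1.25(91.6) + 1.5(39.8) + 0.75(143.4) = 281.75
[5] 1.4(91.6) = 128.24
[6] 1.4(91.6) + 0.6(53.3) + 0.5(143.4) = 231.92
Combination 2 governs: M_u = 341.40 kip·ft.

341.40 kip·ft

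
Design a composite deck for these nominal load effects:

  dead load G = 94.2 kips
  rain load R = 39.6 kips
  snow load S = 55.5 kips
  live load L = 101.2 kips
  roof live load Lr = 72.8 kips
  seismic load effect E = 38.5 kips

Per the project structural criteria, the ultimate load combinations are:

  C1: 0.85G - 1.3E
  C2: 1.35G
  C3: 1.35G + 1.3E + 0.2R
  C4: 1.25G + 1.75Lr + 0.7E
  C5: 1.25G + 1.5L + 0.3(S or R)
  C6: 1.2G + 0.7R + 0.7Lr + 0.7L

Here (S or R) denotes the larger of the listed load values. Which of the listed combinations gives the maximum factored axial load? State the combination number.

(S or R) → S = 55.5 kips.
C1: 0.85(94.2) - 1.3(38.5) = 30.02
C2: 1.35(94.2) = 127.17
C3: 1.35(94.2) + 1.3(38.5) + 0.2(39.6) = 185.14
C4: 1.25(94.2) + 1.75(72.8) + 0.7(38.5) = 272.10
C5: 1.25(94.2) + 1.5(101.2) + 0.3(55.5) = 286.20
C6: 1.2(94.2) + 0.7(39.6) + 0.7(72.8) + 0.7(101.2) = 262.56
The largest value is 286.20 kips from combination 5.

Combination 5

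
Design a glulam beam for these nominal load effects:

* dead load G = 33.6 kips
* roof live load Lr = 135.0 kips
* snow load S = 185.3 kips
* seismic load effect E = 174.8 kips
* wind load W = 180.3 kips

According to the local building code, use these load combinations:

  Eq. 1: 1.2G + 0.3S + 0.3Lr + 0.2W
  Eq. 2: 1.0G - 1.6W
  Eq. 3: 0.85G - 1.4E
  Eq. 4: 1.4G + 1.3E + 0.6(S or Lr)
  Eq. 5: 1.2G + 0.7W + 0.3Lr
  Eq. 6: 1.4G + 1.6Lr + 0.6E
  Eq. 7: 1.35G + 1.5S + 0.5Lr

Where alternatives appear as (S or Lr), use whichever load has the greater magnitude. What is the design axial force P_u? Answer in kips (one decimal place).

(S or Lr) → S = 185.3 kips.
Eq. 1: 1.2(33.6) + 0.3(185.3) + 0.3(135.0) + 0.2(180.3) = 40.3 + 55.6 + 40.5 + 36.1 = 172.5
Eq. 2: 1.0(33.6) - 1.6(180.3) = 33.6 - 288.5 = -254.9
Eq. 3: 0.85(33.6) - 1.4(174.8) = -216.2
Eq. 4: 1.4(33.6) + 1.3(174.8) + 0.6(185.3) = 385.5
Eq. 5: 1.2(33.6) + 0.7(180.3) + 0.3(135.0) = 40.3 + 126.2 + 40.5 = 207.0
Eq. 6: 1.4(33.6) + 1.6(135.0) + 0.6(174.8) = 47.0 + 216.0 + 104.9 = 367.9
Eq. 7: 1.35(33.6) + 1.5(185.3) + 0.5(135.0) = 390.8
Maximum is from combination 7.

390.8 kips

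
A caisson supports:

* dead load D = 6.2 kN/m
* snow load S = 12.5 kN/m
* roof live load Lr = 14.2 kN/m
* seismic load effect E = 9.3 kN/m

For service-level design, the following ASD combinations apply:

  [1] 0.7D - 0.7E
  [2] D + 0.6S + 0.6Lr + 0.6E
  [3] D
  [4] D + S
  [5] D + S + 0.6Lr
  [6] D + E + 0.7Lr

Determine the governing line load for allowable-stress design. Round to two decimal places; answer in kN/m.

[1] 0.7(6.2) - 0.7(9.3) = 4.34 - 6.51 = -2.17
[2] 1.0(6.2) + 0.6(12.5) + 0.6(14.2) + 0.6(9.3) = 6.20 + 7.50 + 8.52 + 5.58 = 27.80
[3] 1.0(6.2) = 6.20
[4] 1.0(6.2) + 1.0(12.5) = 6.20 + 12.50 = 18.70
[5] 1.0(6.2) + 1.0(12.5) + 0.6(14.2) = 6.20 + 12.50 + 8.52 = 27.22
[6] 1.0(6.2) + 1.0(9.3) + 0.7(14.2) = 6.20 + 9.30 + 9.94 = 25.44
Maximum is from combination 2.

27.80 kN/m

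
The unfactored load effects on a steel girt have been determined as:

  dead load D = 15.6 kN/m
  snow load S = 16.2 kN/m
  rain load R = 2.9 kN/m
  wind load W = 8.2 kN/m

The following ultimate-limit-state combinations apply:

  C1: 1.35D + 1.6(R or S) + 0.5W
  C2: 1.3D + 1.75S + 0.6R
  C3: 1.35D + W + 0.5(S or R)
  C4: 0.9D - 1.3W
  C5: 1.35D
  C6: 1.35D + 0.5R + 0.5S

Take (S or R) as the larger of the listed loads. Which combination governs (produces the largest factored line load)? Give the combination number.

(R or S) → S = 16.2 kN/m; (S or R) → S = 16.2 kN/m.
C1: 1.35(15.6) + 1.6(16.2) + 0.5(8.2) = 21.06 + 25.92 + 4.10 = 51.08
C2: 1.3(15.6) + 1.75(16.2) + 0.6(2.9) = 20.28 + 28.35 + 1.74 = 50.37
C3: 1.35(15.6) + 1.0(8.2) + 0.5(16.2) = 21.06 + 8.20 + 8.10 = 37.36
C4: 0.9(15.6) - 1.3(8.2) = 14.04 - 10.66 = 3.38
C5: 1.35(15.6) = 21.06
C6: 1.35(15.6) + 0.5(2.9) + 0.5(16.2) = 21.06 + 1.45 + 8.10 = 30.61
The largest value is 51.08 kN/m from combination 1.

Combination 1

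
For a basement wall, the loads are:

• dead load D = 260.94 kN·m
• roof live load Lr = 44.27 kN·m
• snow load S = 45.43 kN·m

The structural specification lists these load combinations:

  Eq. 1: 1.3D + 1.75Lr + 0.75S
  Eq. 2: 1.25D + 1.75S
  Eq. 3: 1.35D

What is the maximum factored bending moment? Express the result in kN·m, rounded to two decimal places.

Eq. 1: 1.3(260.94) + 1.75(44.27) + 0.75(45.43) = 450.77
Eq. 2: 1.25(260.94) + 1.75(45.43) = 326.18 + 79.50 = 405.68
Eq. 3: 1.35(260.94) = 352.27
Maximum is from combination 1.

450.77 kN·m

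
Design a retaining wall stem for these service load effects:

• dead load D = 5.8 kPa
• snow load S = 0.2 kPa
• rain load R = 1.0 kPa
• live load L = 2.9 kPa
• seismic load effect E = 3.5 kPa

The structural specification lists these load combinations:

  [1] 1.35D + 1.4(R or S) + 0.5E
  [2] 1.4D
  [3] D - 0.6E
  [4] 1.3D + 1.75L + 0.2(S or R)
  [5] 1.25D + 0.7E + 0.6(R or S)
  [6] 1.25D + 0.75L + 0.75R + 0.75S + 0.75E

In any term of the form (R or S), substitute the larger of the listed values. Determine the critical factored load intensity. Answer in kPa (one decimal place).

13.0 kPa

(R or S) → R = 1.0 kPa; (S or R) → R = 1.0 kPa.
[1] 1.35(5.8) + 1.4(1.0) + 0.5(3.5) = 11.0
[2] 1.4(5.8) = 8.1
[3] 1.0(5.8) - 0.6(3.5) = 3.7
[4] 1.3(5.8) + 1.75(2.9) + 0.2(1.0) = 12.8
[5] 1.25(5.8) + 0.7(3.5) + 0.6(1.0) = 10.3
[6] 1.25(5.8) + 0.75(2.9) + 0.75(1.0) + 0.75(0.2) + 0.75(3.5) = 13.0
The controlling combination is 6, giving 13.0 kPa.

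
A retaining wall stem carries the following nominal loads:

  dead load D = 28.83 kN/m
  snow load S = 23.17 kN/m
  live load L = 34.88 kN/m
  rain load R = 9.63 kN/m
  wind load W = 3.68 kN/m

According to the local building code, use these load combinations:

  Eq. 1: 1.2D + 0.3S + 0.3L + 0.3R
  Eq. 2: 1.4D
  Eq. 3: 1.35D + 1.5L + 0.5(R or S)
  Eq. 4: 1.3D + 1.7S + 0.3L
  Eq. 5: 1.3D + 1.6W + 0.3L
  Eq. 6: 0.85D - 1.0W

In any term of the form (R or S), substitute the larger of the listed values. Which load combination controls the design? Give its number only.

(R or S) → S = 23.17 kN/m.
Eq. 1: 1.2(28.83) + 0.3(23.17) + 0.3(34.88) + 0.3(9.63) = 34.60 + 6.95 + 10.46 + 2.89 = 54.90
Eq. 2: 1.4(28.83) = 40.36
Eq. 3: 1.35(28.83) + 1.5(34.88) + 0.5(23.17) = 38.92 + 52.32 + 11.59 = 102.83
Eq. 4: 1.3(28.83) + 1.7(23.17) + 0.3(34.88) = 37.48 + 39.39 + 10.46 = 87.33
Eq. 5: 1.3(28.83) + 1.6(3.68) + 0.3(34.88) = 37.48 + 5.89 + 10.46 = 53.83
Eq. 6: 0.85(28.83) - 1.0(3.68) = 24.51 - 3.68 = 20.83
The largest value is 102.83 kN/m from combination 3.

Combination 3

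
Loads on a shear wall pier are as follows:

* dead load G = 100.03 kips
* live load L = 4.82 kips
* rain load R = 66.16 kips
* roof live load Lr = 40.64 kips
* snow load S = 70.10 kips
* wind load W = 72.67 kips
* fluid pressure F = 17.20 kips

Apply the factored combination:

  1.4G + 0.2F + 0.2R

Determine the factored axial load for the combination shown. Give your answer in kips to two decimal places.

1.4(100.03) + 0.2(17.20) + 0.2(66.16) = 140.04 + 3.44 + 13.23 = 156.71
P_u = 156.71 kips.

156.71 kips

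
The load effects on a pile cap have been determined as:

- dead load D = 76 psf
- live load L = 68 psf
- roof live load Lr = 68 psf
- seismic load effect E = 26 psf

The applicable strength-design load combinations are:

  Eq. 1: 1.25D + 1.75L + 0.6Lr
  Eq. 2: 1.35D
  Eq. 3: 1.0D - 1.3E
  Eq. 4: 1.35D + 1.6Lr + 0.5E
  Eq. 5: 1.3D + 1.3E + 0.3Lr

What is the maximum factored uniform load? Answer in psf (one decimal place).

254.8 psf

Eq. 1: 1.25(76) + 1.75(68) + 0.6(68) = 95.0 + 119.0 + 40.8 = 254.8
Eq. 2: 1.35(76) = 102.6
Eq. 3: 1.0(76) - 1.3(26) = 76.0 - 33.8 = 42.2
Eq. 4: 1.35(76) + 1.6(68) + 0.5(26) = 102.6 + 108.8 + 13.0 = 224.4
Eq. 5: 1.3(76) + 1.3(26) + 0.3(68) = 98.8 + 33.8 + 20.4 = 153.0
The controlling combination is 1, giving 254.8 psf.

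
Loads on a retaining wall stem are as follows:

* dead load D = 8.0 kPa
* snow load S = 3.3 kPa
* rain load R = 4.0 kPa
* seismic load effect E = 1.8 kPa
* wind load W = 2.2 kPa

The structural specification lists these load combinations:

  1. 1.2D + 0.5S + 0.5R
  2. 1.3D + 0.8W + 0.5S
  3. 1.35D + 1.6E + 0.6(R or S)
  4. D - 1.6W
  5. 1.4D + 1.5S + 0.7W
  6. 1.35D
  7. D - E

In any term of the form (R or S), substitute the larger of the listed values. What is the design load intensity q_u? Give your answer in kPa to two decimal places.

(R or S) → R = 4.0 kPa.
1. 1.2(8.0) + 0.5(3.3) + 0.5(4.0) = 13.25
2. 1.3(8.0) + 0.8(2.2) + 0.5(3.3) = 13.81
3. 1.35(8.0) + 1.6(1.8) + 0.6(4.0) = 16.08
4. 1.0(8.0) - 1.6(2.2) = 4.48
5. 1.4(8.0) + 1.5(3.3) + 0.7(2.2) = 17.69
6. 1.35(8.0) = 10.80
7. 1.0(8.0) - 1.0(1.8) = 6.20
Maximum is from combination 5.

17.69 kPa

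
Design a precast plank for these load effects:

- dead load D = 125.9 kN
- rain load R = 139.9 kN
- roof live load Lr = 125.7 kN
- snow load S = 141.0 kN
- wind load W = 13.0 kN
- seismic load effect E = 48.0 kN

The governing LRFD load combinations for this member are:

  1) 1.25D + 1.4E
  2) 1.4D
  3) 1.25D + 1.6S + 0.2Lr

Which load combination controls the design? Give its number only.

1) 1.25(125.9) + 1.4(48.0) = 224.58
2) 1.4(125.9) = 176.26
3) 1.25(125.9) + 1.6(141.0) + 0.2(125.7) = 408.12
The largest value is 408.12 kN from combination 3.

Combination 3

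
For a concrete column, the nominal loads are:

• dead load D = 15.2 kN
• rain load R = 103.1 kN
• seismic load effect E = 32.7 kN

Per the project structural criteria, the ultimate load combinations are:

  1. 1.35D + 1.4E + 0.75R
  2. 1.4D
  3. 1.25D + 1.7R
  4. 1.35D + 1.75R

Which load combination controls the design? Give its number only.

Combination 4

1. 1.35(15.2) + 1.4(32.7) + 0.75(103.1) = 20.5 + 45.8 + 77.3 = 143.6
2. 1.4(15.2) = 21.3
3. 1.25(15.2) + 1.7(103.1) = 19.0 + 175.3 = 194.3
4. 1.35(15.2) + 1.75(103.1) = 20.5 + 180.4 = 200.9
The largest value is 200.9 kN from combination 4.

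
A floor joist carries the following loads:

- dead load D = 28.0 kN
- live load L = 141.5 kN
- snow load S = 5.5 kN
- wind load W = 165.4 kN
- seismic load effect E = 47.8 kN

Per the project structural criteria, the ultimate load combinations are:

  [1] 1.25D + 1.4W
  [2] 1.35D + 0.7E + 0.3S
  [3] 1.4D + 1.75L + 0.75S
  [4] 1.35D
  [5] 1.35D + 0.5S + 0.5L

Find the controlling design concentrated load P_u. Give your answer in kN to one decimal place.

291.0 kN

[1] 1.25(28.0) + 1.4(165.4) = 35.0 + 231.6 = 266.6
[2] 1.35(28.0) + 0.7(47.8) + 0.3(5.5) = 72.9
[3] 1.4(28.0) + 1.75(141.5) + 0.75(5.5) = 291.0
[4] 1.35(28.0) = 37.8
[5] 1.35(28.0) + 0.5(5.5) + 0.5(141.5) = 111.3
Combination 3 governs: P_u = 291.0 kN.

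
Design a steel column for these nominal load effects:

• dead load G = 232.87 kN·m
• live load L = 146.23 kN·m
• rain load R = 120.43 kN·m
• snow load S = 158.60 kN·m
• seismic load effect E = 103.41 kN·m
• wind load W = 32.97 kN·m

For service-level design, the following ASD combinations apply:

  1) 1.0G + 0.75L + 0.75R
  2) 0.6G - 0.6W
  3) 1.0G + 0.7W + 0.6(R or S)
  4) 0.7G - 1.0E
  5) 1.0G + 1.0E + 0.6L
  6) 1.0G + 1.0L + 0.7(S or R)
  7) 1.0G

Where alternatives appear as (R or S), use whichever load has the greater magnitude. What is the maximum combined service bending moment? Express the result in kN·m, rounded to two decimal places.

(R or S) → S = 158.60 kN·m; (S or R) → S = 158.60 kN·m.
1) 1.0(232.87) + 0.75(146.23) + 0.75(120.43) = 432.87
2) 0.6(232.87) - 0.6(32.97) = 119.94
3) 1.0(232.87) + 0.7(32.97) + 0.6(158.60) = 351.11
4) 0.7(232.87) - 1.0(103.41) = 59.60
5) 1.0(232.87) + 1.0(103.41) + 0.6(146.23) = 424.02
6) 1.0(232.87) + 1.0(146.23) + 0.7(158.60) = 490.12
7) 1.0(232.87) = 232.87
The controlling combination is 6, giving 490.12 kN·m.

490.12 kN·m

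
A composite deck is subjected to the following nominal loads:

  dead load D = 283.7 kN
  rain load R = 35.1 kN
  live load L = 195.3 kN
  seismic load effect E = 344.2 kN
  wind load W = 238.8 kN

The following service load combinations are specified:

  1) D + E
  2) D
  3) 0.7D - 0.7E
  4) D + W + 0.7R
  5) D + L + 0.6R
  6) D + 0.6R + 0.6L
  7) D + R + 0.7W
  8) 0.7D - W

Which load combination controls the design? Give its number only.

1) 1.0(283.7) + 1.0(344.2) = 283.7 + 344.2 = 627.9
2) 1.0(283.7) = 283.7
3) 0.7(283.7) - 0.7(344.2) = -42.4
4) 1.0(283.7) + 1.0(238.8) + 0.7(35.1) = 283.7 + 238.8 + 24.6 = 547.1
5) 1.0(283.7) + 1.0(195.3) + 0.6(35.1) = 283.7 + 195.3 + 21.1 = 500.1
6) 1.0(283.7) + 0.6(35.1) + 0.6(195.3) = 421.9
7) 1.0(283.7) + 1.0(35.1) + 0.7(238.8) = 283.7 + 35.1 + 167.2 = 486.0
8) 0.7(283.7) - 1.0(238.8) = 198.6 - 238.8 = -40.2
The largest value is 627.9 kN from combination 1.

Combination 1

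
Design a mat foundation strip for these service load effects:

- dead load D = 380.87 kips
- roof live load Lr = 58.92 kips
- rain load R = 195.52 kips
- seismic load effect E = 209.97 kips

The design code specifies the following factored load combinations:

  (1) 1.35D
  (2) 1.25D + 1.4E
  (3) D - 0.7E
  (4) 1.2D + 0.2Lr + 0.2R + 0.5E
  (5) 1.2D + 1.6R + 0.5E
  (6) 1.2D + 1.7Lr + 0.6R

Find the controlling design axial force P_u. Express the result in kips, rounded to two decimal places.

(1) 1.35(380.87) = 514.17
(2) 1.25(380.87) + 1.4(209.97) = 476.09 + 293.96 = 770.05
(3) 1.0(380.87) - 0.7(209.97) = 380.87 - 146.98 = 233.89
(4) 1.2(380.87) + 0.2(58.92) + 0.2(195.52) + 0.5(209.97) = 612.92
(5) 1.2(380.87) + 1.6(195.52) + 0.5(209.97) = 457.04 + 312.83 + 104.99 = 874.86
(6) 1.2(380.87) + 1.7(58.92) + 0.6(195.52) = 674.52
The controlling combination is 5, giving 874.86 kips.

874.86 kips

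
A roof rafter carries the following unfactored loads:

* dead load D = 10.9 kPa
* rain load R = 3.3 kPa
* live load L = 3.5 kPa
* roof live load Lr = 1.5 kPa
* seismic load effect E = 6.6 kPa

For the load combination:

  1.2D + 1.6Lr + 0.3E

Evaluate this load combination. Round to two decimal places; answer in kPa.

1.2(10.9) + 1.6(1.5) + 0.3(6.6) = 13.08 + 2.40 + 1.98 = 17.46
p_u = 17.46 kPa.

17.46 kPa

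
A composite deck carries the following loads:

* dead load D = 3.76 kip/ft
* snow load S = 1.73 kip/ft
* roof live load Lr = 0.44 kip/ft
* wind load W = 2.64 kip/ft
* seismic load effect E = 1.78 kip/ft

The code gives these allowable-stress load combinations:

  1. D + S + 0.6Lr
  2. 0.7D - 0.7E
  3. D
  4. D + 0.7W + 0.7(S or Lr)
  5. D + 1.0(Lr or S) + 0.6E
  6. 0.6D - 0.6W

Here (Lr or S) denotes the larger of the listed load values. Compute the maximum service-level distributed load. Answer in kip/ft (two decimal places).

6.82 kip/ft

(S or Lr) → S = 1.73 kip/ft; (Lr or S) → S = 1.73 kip/ft.
1. 1.0(3.76) + 1.0(1.73) + 0.6(0.44) = 3.76 + 1.73 + 0.26 = 5.75
2. 0.7(3.76) - 0.7(1.78) = 1.39
3. 1.0(3.76) = 3.76
4. 1.0(3.76) + 0.7(2.64) + 0.7(1.73) = 3.76 + 1.85 + 1.21 = 6.82
5. 1.0(3.76) + 1.0(1.73) + 0.6(1.78) = 3.76 + 1.73 + 1.07 = 6.56
6. 0.6(3.76) - 0.6(2.64) = 0.67
Combination 4 governs: w = 6.82 kip/ft.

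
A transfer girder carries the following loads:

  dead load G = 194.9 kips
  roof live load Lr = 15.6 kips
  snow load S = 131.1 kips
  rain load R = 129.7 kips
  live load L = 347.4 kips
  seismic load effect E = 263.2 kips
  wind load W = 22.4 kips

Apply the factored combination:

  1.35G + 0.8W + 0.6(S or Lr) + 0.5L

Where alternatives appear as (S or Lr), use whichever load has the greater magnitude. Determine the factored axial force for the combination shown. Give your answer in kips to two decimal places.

533.40 kips

(S or Lr) → S = 131.1 kips.
1.35(194.9) + 0.8(22.4) + 0.6(131.1) + 0.5(347.4) = 263.12 + 17.92 + 78.66 + 173.70 = 533.40
P_u = 533.40 kips.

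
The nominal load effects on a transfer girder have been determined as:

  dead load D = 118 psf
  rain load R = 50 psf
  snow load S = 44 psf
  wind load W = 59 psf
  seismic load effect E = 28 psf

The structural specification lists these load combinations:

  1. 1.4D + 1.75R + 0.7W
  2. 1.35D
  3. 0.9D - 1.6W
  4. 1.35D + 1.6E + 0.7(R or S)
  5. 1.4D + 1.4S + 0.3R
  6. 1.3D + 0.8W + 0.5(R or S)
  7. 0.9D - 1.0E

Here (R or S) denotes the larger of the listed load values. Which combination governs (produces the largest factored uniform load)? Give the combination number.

(R or S) → R = 50 psf.
1. 1.4(118) + 1.75(50) + 0.7(59) = 165.2 + 87.5 + 41.3 = 294.0
2. 1.35(118) = 159.3
3. 0.9(118) - 1.6(59) = 106.2 - 94.4 = 11.8
4. 1.35(118) + 1.6(28) + 0.7(50) = 159.3 + 44.8 + 35.0 = 239.1
5. 1.4(118) + 1.4(44) + 0.3(50) = 165.2 + 61.6 + 15.0 = 241.8
6. 1.3(118) + 0.8(59) + 0.5(50) = 153.4 + 47.2 + 25.0 = 225.6
7. 0.9(118) - 1.0(28) = 106.2 - 28.0 = 78.2
The largest value is 294.0 psf from combination 1.

Combination 1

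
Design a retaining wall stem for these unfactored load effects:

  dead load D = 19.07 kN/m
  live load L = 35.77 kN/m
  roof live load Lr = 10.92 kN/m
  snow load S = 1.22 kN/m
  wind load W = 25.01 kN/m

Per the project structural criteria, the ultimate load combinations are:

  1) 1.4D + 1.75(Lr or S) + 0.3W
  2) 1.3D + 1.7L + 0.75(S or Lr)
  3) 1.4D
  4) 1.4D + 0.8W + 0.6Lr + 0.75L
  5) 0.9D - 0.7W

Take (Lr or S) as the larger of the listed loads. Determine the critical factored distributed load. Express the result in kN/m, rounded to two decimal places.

93.79 kN/m

(Lr or S) → Lr = 10.92 kN/m; (S or Lr) → Lr = 10.92 kN/m.
1) 1.4(19.07) + 1.75(10.92) + 0.3(25.01) = 26.70 + 19.11 + 7.50 = 53.31
2) 1.3(19.07) + 1.7(35.77) + 0.75(10.92) = 24.79 + 60.81 + 8.19 = 93.79
3) 1.4(19.07) = 26.70
4) 1.4(19.07) + 0.8(25.01) + 0.6(10.92) + 0.75(35.77) = 26.70 + 20.01 + 6.55 + 26.83 = 80.09
5) 0.9(19.07) - 0.7(25.01) = -0.34
Combination 2 governs: w_u = 93.79 kN/m.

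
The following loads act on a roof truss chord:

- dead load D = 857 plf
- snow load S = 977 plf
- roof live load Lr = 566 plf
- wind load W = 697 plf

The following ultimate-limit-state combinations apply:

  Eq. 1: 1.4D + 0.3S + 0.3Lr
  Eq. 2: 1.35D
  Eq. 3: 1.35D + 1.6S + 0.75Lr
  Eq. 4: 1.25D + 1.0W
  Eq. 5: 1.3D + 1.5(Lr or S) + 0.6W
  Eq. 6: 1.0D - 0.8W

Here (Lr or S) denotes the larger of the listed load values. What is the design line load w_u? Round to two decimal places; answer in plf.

(Lr or S) → S = 977 plf.
Eq. 1: 1.4(857) + 0.3(977) + 0.3(566) = 1199.80 + 293.10 + 169.80 = 1662.70
Eq. 2: 1.35(857) = 1156.95
Eq. 3: 1.35(857) + 1.6(977) + 0.75(566) = 1156.95 + 1563.20 + 424.50 = 3144.65
Eq. 4: 1.25(857) + 1.0(697) = 1071.25 + 697.00 = 1768.25
Eq. 5: 1.3(857) + 1.5(977) + 0.6(697) = 1114.10 + 1465.50 + 418.20 = 2997.80
Eq. 6: 1.0(857) - 0.8(697) = 857.00 - 557.60 = 299.40
The controlling combination is 3, giving 3144.65 plf.

3144.65 plf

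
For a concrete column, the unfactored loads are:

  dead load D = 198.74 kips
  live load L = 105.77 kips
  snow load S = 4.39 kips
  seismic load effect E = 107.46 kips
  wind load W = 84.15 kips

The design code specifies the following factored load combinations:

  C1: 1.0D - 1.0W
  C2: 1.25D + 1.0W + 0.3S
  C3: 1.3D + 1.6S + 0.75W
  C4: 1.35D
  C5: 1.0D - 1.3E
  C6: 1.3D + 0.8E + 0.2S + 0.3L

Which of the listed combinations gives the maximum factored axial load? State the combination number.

Combination 6

C1: 1.0(198.74) - 1.0(84.15) = 114.59
C2: 1.25(198.74) + 1.0(84.15) + 0.3(4.39) = 333.89
C3: 1.3(198.74) + 1.6(4.39) + 0.75(84.15) = 328.50
C4: 1.35(198.74) = 268.30
C5: 1.0(198.74) - 1.3(107.46) = 59.04
C6: 1.3(198.74) + 0.8(107.46) + 0.2(4.39) + 0.3(105.77) = 376.94
The largest value is 376.94 kips from combination 6.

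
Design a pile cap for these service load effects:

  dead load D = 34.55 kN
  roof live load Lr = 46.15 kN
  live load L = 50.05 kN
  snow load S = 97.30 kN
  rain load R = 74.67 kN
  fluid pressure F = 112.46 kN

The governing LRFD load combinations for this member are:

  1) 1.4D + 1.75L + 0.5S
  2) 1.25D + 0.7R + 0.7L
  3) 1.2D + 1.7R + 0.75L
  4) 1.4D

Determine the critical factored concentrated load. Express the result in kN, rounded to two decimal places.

1) 1.4(34.55) + 1.75(50.05) + 0.5(97.30) = 184.61
2) 1.25(34.55) + 0.7(74.67) + 0.7(50.05) = 130.49
3) 1.2(34.55) + 1.7(74.67) + 0.75(50.05) = 205.94
4) 1.4(34.55) = 48.37
The controlling combination is 3, giving 205.94 kN.

205.94 kN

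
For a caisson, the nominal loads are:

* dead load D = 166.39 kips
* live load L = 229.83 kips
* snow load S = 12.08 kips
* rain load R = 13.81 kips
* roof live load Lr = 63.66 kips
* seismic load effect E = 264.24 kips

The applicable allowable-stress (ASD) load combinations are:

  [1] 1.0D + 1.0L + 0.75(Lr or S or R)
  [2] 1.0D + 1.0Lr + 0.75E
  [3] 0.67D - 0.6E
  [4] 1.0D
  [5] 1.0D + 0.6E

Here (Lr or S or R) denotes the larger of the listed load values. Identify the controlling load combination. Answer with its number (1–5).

Combination 1

(Lr or S or R) → Lr = 63.66 kips.
[1] 1.0(166.39) + 1.0(229.83) + 0.75(63.66) = 166.39 + 229.83 + 47.75 = 443.97
[2] 1.0(166.39) + 1.0(63.66) + 0.75(264.24) = 166.39 + 63.66 + 198.18 = 428.23
[3] 0.67(166.39) - 0.6(264.24) = 111.48 - 158.54 = -47.06
[4] 1.0(166.39) = 166.39
[5] 1.0(166.39) + 0.6(264.24) = 166.39 + 158.54 = 324.93
The largest value is 443.97 kips from combination 1.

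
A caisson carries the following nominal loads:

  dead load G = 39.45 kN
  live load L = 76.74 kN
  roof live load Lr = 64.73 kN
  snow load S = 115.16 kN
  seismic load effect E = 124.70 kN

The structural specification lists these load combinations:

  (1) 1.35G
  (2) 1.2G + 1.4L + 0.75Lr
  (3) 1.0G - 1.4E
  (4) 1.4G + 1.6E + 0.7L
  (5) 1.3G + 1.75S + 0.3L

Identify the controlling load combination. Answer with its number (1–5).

(1) 1.35(39.45) = 53.26
(2) 1.2(39.45) + 1.4(76.74) + 0.75(64.73) = 203.32
(3) 1.0(39.45) - 1.4(124.70) = 39.45 - 174.58 = -135.13
(4) 1.4(39.45) + 1.6(124.70) + 0.7(76.74) = 55.23 + 199.52 + 53.72 = 308.47
(5) 1.3(39.45) + 1.75(115.16) + 0.3(76.74) = 51.29 + 201.53 + 23.02 = 275.84
The largest value is 308.47 kN from combination 4.

Combination 4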